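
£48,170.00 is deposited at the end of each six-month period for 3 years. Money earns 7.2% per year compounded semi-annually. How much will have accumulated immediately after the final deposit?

This is an ordinary annuity: 6 deposits of £48,170.00 at the end of each six-month period.
Periodic rate r = 0.072/2 per half-year; n is counted in half-years.
FV = PMT × [((1+r)^n − 1)/r] = 48,170 × [(1+r)^6 − 1] / r = £316,314.57

£316,314.57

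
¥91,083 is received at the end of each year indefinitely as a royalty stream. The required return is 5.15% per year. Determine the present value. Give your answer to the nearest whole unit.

Periodic rate r = 0.0515 per year.
Level perpetuity: PV = PMT / r = 91,083 / (0.0515) = ¥1,768,602.

¥1,768,602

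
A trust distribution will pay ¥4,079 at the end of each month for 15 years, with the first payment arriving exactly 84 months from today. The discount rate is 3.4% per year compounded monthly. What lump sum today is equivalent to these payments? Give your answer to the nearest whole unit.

¥454,275

Ordinary annuity of 180 payments, first payment at period 84.
Periodic rate r = 0.034/12 per month; n is counted in months.
The ordinary-annuity PV formula values the stream one period before the first payment (period 83); discount that back 83 periods:
PV₀ = 4,079 × [1 − (1+r)^−180] / r × (1+r)^−83 = ¥454,275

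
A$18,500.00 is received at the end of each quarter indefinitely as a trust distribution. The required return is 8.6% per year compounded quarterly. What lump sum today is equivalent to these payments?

Periodic rate r = 0.086/4 per quarter.
Level perpetuity: PV = PMT / r = 18,500 / (0.086/4) = A$860,465.12.

A$860,465.12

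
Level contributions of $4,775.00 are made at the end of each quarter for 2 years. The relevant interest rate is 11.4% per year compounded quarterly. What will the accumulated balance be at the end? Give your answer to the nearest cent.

$42,235.56

This is an ordinary annuity: 8 deposits of $4,775.00 at the end of each quarter.
Periodic rate r = 0.114/4 per quarter; n is counted in quarters.
FV = PMT × [((1+r)^n − 1)/r] = 4,775 × [(1+r)^8 − 1] / r = $42,235.56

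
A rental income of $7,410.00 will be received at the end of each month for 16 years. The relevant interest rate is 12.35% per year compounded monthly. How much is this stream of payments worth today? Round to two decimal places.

This is an ordinary annuity: 192 payments of $7,410.00 at the end of each month.
Periodic rate r = 0.1235/12 per month; n is counted in months.
PV = PMT × [(1 − (1+r)^−n)/r] = 7,410 × [1 − (1+r)^−192] / r = $619,178.65

$619,178.65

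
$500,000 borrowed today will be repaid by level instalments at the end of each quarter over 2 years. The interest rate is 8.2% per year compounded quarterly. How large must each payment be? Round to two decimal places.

Level ordinary annuity; solve PV = PMT × [(1 − (1+r)^−n)/r] for PMT.
Periodic rate r = 0.082/4 per quarter; n is counted in quarters.
With n = 8: PMT = 500,000 / ([(1 − (1+r)^−n)/r]) = $68,402.06

$68,402.06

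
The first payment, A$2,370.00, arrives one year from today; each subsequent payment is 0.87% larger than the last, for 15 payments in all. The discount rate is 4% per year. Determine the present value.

A$27,841.04

Periodic rate r = 0.04 per year.
Growing ordinary annuity: PV = PMT₁ × [1 − ((1+g)/(1+r))^n] / (r − g) = 2,370 × [1 − ((1+0.0087)/(1+r))^15] / (r − 0.0087) = A$27,841.04.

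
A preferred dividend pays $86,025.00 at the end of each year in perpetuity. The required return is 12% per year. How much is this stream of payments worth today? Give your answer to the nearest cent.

$716,875.00

Periodic rate r = 0.12 per year.
Level perpetuity: PV = PMT / r = 86,025 / (0.12) = $716,875.00.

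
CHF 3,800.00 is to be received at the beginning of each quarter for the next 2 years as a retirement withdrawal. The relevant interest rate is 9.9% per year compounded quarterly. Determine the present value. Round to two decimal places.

This is an annuity due: 8 payments of CHF 3,800.00 at the beginning of each quarter.
Periodic rate r = 0.099/4 per quarter; n is counted in quarters.
PV = PMT × [(1 − (1+r)^−n)/r] × (1+r) = 3,800 × [1 − (1+r)^−8] / r × (1+r) = CHF 27,950.66

CHF 27,950.66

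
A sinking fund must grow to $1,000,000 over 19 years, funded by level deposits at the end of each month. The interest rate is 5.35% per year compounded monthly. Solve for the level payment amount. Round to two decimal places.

$2,537.08

Level ordinary annuity; solve FV = PMT × [((1+r)^n − 1)/r] for PMT.
Periodic rate r = 0.0535/12 per month; n is counted in months.
With n = 228: PMT = 1,000,000 / ([((1+r)^n − 1)/r]) = $2,537.08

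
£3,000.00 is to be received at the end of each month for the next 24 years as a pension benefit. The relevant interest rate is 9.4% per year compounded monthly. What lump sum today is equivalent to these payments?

This is an ordinary annuity: 288 payments of £3,000.00 at the end of each month.
Periodic rate r = 0.094/12 per month; n is counted in months.
PV = PMT × [(1 − (1+r)^−n)/r] = 3,000 × [1 − (1+r)^−288] / r = £342,500.28

£342,500.28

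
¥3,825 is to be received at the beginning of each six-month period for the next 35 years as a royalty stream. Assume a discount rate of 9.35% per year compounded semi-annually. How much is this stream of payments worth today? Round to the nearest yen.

¥82,146

This is an annuity due: 70 payments of ¥3,825 at the beginning of each six-month period.
Periodic rate r = 0.0935/2 per half-year; n is counted in half-years.
PV = PMT × [(1 − (1+r)^−n)/r] × (1+r) = 3,825 × [1 − (1+r)^−70] / r × (1+r) = ¥82,146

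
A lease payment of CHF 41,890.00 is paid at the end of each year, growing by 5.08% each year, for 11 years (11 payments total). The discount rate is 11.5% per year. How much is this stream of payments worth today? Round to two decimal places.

CHF 312,653.78

Periodic rate r = 0.115 per year.
Growing ordinary annuity: PV = PMT₁ × [1 − ((1+g)/(1+r))^n] / (r − g) = 41,890 × [1 − ((1+0.0508)/(1+r))^11] / (r − 0.0508) = CHF 312,653.78.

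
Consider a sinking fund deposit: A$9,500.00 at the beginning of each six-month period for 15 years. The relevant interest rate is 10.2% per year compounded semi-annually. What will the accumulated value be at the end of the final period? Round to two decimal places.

This is an annuity due: 30 deposits of A$9,500.00 at the beginning of each six-month period.
Periodic rate r = 0.102/2 per half-year; n is counted in half-years.
FV = PMT × [((1+r)^n − 1)/r] × (1+r) = 9,500 × [(1+r)^30 − 1] / r × (1+r) = A$674,863.51

A$674,863.51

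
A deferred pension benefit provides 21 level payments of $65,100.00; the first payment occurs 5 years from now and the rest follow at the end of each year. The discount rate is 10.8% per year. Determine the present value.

Ordinary annuity of 21 payments, first payment at period 5.
Periodic rate r = 0.108 per year.
The ordinary-annuity PV formula values the stream one period before the first payment (period 4); discount that back 4 periods:
PV₀ = 65,100 × [1 − (1+r)^−21] / r × (1+r)^−4 = $353,527.56

$353,527.56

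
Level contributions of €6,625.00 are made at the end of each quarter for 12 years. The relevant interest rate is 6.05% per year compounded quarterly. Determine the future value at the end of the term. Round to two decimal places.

€462,367.18

This is an ordinary annuity: 48 deposits of €6,625.00 at the end of each quarter.
Periodic rate r = 0.0605/4 per quarter; n is counted in quarters.
FV = PMT × [((1+r)^n − 1)/r] = 6,625 × [(1+r)^48 − 1] / r = €462,367.18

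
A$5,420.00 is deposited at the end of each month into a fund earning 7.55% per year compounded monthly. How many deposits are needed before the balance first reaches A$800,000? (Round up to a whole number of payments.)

Periodic rate r = 0.0755/12 per month; n is counted in months.
Ordinary annuity FV: 800,000 = 5,420 × [((1+r)^n − 1)/r].
(1+r)^n = 1 + 800,000 × r / 5,420, so n = ln(1 + 800,000·r/5,420) / ln(1+r) = 104.72.
Round up to a whole number of payments: n = 105.

105 payments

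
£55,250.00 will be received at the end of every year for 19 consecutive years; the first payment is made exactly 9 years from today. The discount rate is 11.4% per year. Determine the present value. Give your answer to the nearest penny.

£178,062.41

Ordinary annuity of 19 payments, first payment at period 9.
Periodic rate r = 0.114 per year.
The ordinary-annuity PV formula values the stream one period before the first payment (period 8); discount that back 8 periods:
PV₀ = 55,250 × [1 − (1+r)^−19] / r × (1+r)^−8 = £178,062.41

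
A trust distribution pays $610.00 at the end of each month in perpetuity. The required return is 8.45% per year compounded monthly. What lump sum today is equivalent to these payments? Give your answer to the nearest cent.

Periodic rate r = 0.0845/12 per month.
Level perpetuity: PV = PMT / r = 610 / (0.0845/12) = $86,627.22.

$86,627.22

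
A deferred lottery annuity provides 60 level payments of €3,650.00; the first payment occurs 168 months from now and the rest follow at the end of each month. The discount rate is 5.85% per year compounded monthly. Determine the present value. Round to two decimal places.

€84,111.44

Ordinary annuity of 60 payments, first payment at period 168.
Periodic rate r = 0.0585/12 per month; n is counted in months.
The ordinary-annuity PV formula values the stream one period before the first payment (period 167); discount that back 167 periods:
PV₀ = 3,650 × [1 − (1+r)^−60] / r × (1+r)^−167 = €84,111.44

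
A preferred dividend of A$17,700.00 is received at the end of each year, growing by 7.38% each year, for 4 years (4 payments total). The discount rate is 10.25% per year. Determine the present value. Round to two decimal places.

Periodic rate r = 0.1025 per year.
Growing ordinary annuity: PV = PMT₁ × [1 − ((1+g)/(1+r))^n] / (r − g) = 17,700 × [1 − ((1+0.0738)/(1+r))^4] / (r − 0.0738) = A$61,753.37.

A$61,753.37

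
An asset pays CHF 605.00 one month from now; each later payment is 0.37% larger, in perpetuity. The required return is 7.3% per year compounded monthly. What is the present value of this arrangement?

Periodic rate r = 0.073/12 per month.
Growing perpetuity (Gordon): PV = PMT₁ / (r − g) = 605 / (r − 0.0037) = CHF 253,846.15.

CHF 253,846.15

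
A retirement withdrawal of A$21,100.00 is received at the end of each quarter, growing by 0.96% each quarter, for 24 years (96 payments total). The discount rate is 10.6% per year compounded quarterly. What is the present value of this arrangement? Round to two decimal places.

Periodic rate r = 0.106/4 per quarter; n is counted in quarters.
Growing ordinary annuity: PV = PMT₁ × [1 − ((1+g)/(1+r))^n] / (r − g) = 21,100 × [1 − ((1+0.0096)/(1+r))^96] / (r − 0.0096) = A$994,848.43.

A$994,848.43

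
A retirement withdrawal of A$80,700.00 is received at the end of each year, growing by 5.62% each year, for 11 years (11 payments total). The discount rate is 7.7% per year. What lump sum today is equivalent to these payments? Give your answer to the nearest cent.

A$749,080.26

Periodic rate r = 0.077 per year.
Growing ordinary annuity: PV = PMT₁ × [1 − ((1+g)/(1+r))^n] / (r − g) = 80,700 × [1 − ((1+0.0562)/(1+r))^11] / (r − 0.0562) = A$749,080.26.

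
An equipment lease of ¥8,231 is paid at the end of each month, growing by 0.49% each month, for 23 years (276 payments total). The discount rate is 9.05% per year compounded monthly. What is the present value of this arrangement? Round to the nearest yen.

¥1,606,146

Periodic rate r = 0.0905/12 per month; n is counted in months.
Growing ordinary annuity: PV = PMT₁ × [1 − ((1+g)/(1+r))^n] / (r − g) = 8,231 × [1 − ((1+0.0049)/(1+r))^276] / (r − 0.0049) = ¥1,606,146.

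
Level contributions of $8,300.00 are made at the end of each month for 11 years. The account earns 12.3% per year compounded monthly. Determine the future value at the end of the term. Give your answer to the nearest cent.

This is an ordinary annuity: 132 deposits of $8,300.00 at the end of each month.
Periodic rate r = 0.123/12 per month; n is counted in months.
FV = PMT × [((1+r)^n − 1)/r] = 8,300 × [(1+r)^132 − 1] / r = $2,301,699.66

$2,301,699.66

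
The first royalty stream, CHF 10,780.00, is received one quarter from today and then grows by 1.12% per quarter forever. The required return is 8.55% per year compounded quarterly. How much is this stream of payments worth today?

Periodic rate r = 0.0855/4 per quarter.
Growing perpetuity (Gordon): PV = PMT₁ / (r − g) = 10,780 / (r − 0.0112) = CHF 1,059,459.46.

CHF 1,059,459.46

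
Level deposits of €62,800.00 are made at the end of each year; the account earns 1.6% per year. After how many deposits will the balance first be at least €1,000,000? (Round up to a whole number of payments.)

15 payments

Periodic rate r = 0.016 per year.
Ordinary annuity FV: 1,000,000 = 62,800 × [((1+r)^n − 1)/r].
(1+r)^n = 1 + 1,000,000 × r / 62,800, so n = ln(1 + 1,000,000·r/62,800) / ln(1+r) = 14.30.
Round up to a whole number of payments: n = 15.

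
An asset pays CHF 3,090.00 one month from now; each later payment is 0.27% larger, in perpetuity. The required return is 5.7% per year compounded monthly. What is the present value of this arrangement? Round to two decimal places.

Periodic rate r = 0.057/12 per month.
Growing perpetuity (Gordon): PV = PMT₁ / (r − g) = 3,090 / (r − 0.0027) = CHF 1,507,317.07.

CHF 1,507,317.07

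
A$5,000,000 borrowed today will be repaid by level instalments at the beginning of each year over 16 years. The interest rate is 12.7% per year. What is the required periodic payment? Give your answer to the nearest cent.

Level annuity due; solve PV = PMT × [(1 − (1+r)^−n)/r] × (1+r) for PMT.
Periodic rate r = 0.127 per year.
With n = 16: PMT = 5,000,000 / ([(1 − (1+r)^−n)/r] × (1+r)) = A$661,042.00

A$661,042.00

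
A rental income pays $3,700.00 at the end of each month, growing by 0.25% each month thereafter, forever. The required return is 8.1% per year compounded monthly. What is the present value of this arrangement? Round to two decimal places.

Periodic rate r = 0.081/12 per month.
Growing perpetuity (Gordon): PV = PMT₁ / (r − g) = 3,700 / (r − 0.0025) = $870,588.24.

$870,588.24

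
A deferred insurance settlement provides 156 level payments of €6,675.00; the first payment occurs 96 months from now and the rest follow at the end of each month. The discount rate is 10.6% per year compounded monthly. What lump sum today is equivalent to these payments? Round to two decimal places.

€244,594.12

Ordinary annuity of 156 payments, first payment at period 96.
Periodic rate r = 0.106/12 per month; n is counted in months.
The ordinary-annuity PV formula values the stream one period before the first payment (period 95); discount that back 95 periods:
PV₀ = 6,675 × [1 − (1+r)^−156] / r × (1+r)^−95 = €244,594.12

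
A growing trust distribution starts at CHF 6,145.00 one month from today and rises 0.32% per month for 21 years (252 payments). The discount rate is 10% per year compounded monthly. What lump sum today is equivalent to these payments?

Periodic rate r = 0.1/12 per month; n is counted in months.
Growing ordinary annuity: PV = PMT₁ × [1 − ((1+g)/(1+r))^n] / (r − g) = 6,145 × [1 − ((1+0.0032)/(1+r))^252] / (r − 0.0032) = CHF 866,298.09.

CHF 866,298.09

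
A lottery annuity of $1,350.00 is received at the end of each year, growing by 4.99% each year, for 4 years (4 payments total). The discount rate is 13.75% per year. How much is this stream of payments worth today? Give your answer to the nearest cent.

$4,226.48

Periodic rate r = 0.1375 per year.
Growing ordinary annuity: PV = PMT₁ × [1 − ((1+g)/(1+r))^n] / (r − g) = 1,350 × [1 − ((1+0.0499)/(1+r))^4] / (r − 0.0499) = $4,226.48.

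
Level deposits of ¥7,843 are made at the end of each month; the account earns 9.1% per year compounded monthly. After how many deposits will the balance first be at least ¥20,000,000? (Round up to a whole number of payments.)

399 payments

Periodic rate r = 0.091/12 per month; n is counted in months.
Ordinary annuity FV: 20,000,000 = 7,843 × [((1+r)^n − 1)/r].
(1+r)^n = 1 + 20,000,000 × r / 7,843, so n = ln(1 + 20,000,000·r/7,843) / ln(1+r) = 398.75.
Round up to a whole number of payments: n = 399.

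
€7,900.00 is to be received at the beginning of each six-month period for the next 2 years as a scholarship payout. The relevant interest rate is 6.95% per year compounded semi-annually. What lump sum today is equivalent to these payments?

€30,043.51

This is an annuity due: 4 payments of €7,900.00 at the beginning of each six-month period.
Periodic rate r = 0.0695/2 per half-year; n is counted in half-years.
PV = PMT × [(1 − (1+r)^−n)/r] × (1+r) = 7,900 × [1 − (1+r)^−4] / r × (1+r) = €30,043.51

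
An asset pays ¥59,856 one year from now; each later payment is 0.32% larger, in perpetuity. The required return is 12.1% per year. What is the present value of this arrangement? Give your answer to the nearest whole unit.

¥508,115

Periodic rate r = 0.121 per year.
Growing perpetuity (Gordon): PV = PMT₁ / (r − g) = 59,856 / (r − 0.0032) = ¥508,115.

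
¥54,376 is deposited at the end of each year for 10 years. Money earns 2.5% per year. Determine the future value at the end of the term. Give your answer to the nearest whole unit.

This is an ordinary annuity: 10 deposits of ¥54,376 at the end of each year.
Periodic rate r = 0.025 per year.
FV = PMT × [((1+r)^n − 1)/r] = 54,376 × [(1+r)^10 − 1] / r = ¥609,195

¥609,195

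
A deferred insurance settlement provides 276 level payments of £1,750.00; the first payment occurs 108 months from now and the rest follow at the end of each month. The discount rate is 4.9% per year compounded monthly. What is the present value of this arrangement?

Ordinary annuity of 276 payments, first payment at period 108.
Periodic rate r = 0.049/12 per month; n is counted in months.
The ordinary-annuity PV formula values the stream one period before the first payment (period 107); discount that back 107 periods:
PV₀ = 1,750 × [1 − (1+r)^−276] / r × (1+r)^−107 = £187,122.00

£187,122.00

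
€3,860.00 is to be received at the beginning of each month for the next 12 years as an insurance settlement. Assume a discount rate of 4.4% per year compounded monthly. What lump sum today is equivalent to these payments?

This is an annuity due: 144 payments of €3,860.00 at the beginning of each month.
Periodic rate r = 0.044/12 per month; n is counted in months.
PV = PMT × [(1 − (1+r)^−n)/r] × (1+r) = 3,860 × [1 − (1+r)^−144] / r × (1+r) = €432,827.65

€432,827.65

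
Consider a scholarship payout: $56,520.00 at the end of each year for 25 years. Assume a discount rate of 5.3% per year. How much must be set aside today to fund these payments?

$773,179.29

This is an ordinary annuity: 25 payments of $56,520.00 at the end of each year.
Periodic rate r = 0.053 per year.
PV = PMT × [(1 − (1+r)^−n)/r] = 56,520 × [1 − (1+r)^−25] / r = $773,179.29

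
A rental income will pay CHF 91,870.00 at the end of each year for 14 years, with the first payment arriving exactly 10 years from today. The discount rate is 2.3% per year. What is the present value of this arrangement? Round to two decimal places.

CHF 887,517.36

Ordinary annuity of 14 payments, first payment at period 10.
Periodic rate r = 0.023 per year.
The ordinary-annuity PV formula values the stream one period before the first payment (period 9); discount that back 9 periods:
PV₀ = 91,870 × [1 − (1+r)^−14] / r × (1+r)^−9 = CHF 887,517.36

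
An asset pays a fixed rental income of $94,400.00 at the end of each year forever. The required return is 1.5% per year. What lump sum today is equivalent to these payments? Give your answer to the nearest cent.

$6,293,333.33

Periodic rate r = 0.015 per year.
Level perpetuity: PV = PMT / r = 94,400 / (0.015) = $6,293,333.33.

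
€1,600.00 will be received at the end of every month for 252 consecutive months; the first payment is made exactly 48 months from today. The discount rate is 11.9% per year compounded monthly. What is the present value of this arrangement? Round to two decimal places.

Ordinary annuity of 252 payments, first payment at period 48.
Periodic rate r = 0.119/12 per month; n is counted in months.
The ordinary-annuity PV formula values the stream one period before the first payment (period 47); discount that back 47 periods:
PV₀ = 1,600 × [1 − (1+r)^−252] / r × (1+r)^−47 = €93,028.43

€93,028.43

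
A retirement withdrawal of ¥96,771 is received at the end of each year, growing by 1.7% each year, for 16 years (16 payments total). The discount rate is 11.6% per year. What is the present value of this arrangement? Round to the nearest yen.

Periodic rate r = 0.116 per year.
Growing ordinary annuity: PV = PMT₁ × [1 − ((1+g)/(1+r))^n] / (r − g) = 96,771 × [1 − ((1+0.017)/(1+r))^16] / (r − 0.017) = ¥756,370.

¥756,370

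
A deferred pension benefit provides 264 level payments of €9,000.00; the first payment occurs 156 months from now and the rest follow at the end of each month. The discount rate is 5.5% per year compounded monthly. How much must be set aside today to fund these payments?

€677,547.63

Ordinary annuity of 264 payments, first payment at period 156.
Periodic rate r = 0.055/12 per month; n is counted in months.
The ordinary-annuity PV formula values the stream one period before the first payment (period 155); discount that back 155 periods:
PV₀ = 9,000 × [1 − (1+r)^−264] / r × (1+r)^−155 = €677,547.63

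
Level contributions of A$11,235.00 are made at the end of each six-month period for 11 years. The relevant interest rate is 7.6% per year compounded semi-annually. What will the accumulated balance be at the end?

This is an ordinary annuity: 22 deposits of A$11,235.00 at the end of each six-month period.
Periodic rate r = 0.076/2 per half-year; n is counted in half-years.
FV = PMT × [((1+r)^n − 1)/r] = 11,235 × [(1+r)^22 − 1] / r = A$375,973.92

A$375,973.92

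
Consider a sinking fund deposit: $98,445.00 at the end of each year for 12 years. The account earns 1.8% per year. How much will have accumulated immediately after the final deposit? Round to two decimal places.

This is an ordinary annuity: 12 deposits of $98,445.00 at the end of each year.
Periodic rate r = 0.018 per year.
FV = PMT × [((1+r)^n − 1)/r] = 98,445 × [(1+r)^12 − 1] / r = $1,305,602.37

$1,305,602.37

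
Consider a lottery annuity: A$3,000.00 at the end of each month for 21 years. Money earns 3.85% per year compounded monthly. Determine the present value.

A$517,929.82

This is an ordinary annuity: 252 payments of A$3,000.00 at the end of each month.
Periodic rate r = 0.0385/12 per month; n is counted in months.
PV = PMT × [(1 − (1+r)^−n)/r] = 3,000 × [1 − (1+r)^−252] / r = A$517,929.82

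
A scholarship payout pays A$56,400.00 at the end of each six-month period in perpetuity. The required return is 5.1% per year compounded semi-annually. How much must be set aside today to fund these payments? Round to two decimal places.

Periodic rate r = 0.051/2 per half-year.
Level perpetuity: PV = PMT / r = 56,400 / (0.051/2) = A$2,211,764.71.

A$2,211,764.71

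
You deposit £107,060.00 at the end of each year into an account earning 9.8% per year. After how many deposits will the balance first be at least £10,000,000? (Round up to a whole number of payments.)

25 payments

Periodic rate r = 0.098 per year.
Ordinary annuity FV: 10,000,000 = 107,060 × [((1+r)^n − 1)/r].
(1+r)^n = 1 + 10,000,000 × r / 107,060, so n = ln(1 + 10,000,000·r/107,060) / ln(1+r) = 24.79.
Round up to a whole number of payments: n = 25.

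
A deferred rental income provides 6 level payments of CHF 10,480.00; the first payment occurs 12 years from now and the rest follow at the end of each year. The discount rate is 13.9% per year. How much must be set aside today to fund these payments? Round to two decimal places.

CHF 9,763.18

Ordinary annuity of 6 payments, first payment at period 12.
Periodic rate r = 0.139 per year.
The ordinary-annuity PV formula values the stream one period before the first payment (period 11); discount that back 11 periods:
PV₀ = 10,480 × [1 − (1+r)^−6] / r × (1+r)^−11 = CHF 9,763.18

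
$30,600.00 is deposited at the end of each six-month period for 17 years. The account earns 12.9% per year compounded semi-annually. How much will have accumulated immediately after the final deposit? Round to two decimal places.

This is an ordinary annuity: 34 deposits of $30,600.00 at the end of each six-month period.
Periodic rate r = 0.129/2 per half-year; n is counted in half-years.
FV = PMT × [((1+r)^n − 1)/r] = 30,600 × [(1+r)^34 − 1] / r = $3,498,542.82

$3,498,542.82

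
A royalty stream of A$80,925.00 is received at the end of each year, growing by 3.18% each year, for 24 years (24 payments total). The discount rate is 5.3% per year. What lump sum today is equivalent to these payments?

Periodic rate r = 0.053 per year.
Growing ordinary annuity: PV = PMT₁ × [1 − ((1+g)/(1+r))^n] / (r − g) = 80,925 × [1 − ((1+0.0318)/(1+r))^24] / (r − 0.0318) = A$1,474,291.35.

A$1,474,291.35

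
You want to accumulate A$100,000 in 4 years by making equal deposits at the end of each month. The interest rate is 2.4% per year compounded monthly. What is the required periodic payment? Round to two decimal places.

A$1,987.01

Level ordinary annuity; solve FV = PMT × [((1+r)^n − 1)/r] for PMT.
Periodic rate r = 0.024/12 per month; n is counted in months.
With n = 48: PMT = 100,000 / ([((1+r)^n − 1)/r]) = A$1,987.01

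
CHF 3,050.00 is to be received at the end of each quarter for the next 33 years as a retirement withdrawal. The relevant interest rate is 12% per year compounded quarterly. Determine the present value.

CHF 99,612.36

This is an ordinary annuity: 132 payments of CHF 3,050.00 at the end of each quarter.
Periodic rate r = 0.12/4 per quarter; n is counted in quarters.
PV = PMT × [(1 − (1+r)^−n)/r] = 3,050 × [1 − (1+r)^−132] / r = CHF 99,612.36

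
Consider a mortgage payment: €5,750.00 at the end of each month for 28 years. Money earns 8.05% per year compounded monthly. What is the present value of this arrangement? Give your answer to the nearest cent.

€766,481.50

This is an ordinary annuity: 336 payments of €5,750.00 at the end of each month.
Periodic rate r = 0.0805/12 per month; n is counted in months.
PV = PMT × [(1 − (1+r)^−n)/r] = 5,750 × [1 − (1+r)^−336] / r = €766,481.50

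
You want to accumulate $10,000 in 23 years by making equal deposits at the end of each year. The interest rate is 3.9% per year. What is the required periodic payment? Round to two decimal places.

Level ordinary annuity; solve FV = PMT × [((1+r)^n − 1)/r] for PMT.
Periodic rate r = 0.039 per year.
With n = 23: PMT = 10,000 / ([((1+r)^n − 1)/r]) = $276.44

$276.44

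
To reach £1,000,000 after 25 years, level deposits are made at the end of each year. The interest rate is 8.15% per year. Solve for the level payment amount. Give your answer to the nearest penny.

Level ordinary annuity; solve FV = PMT × [((1+r)^n − 1)/r] for PMT.
Periodic rate r = 0.0815 per year.
With n = 25: PMT = 1,000,000 / ([((1+r)^n − 1)/r]) = £13,381.99

£13,381.99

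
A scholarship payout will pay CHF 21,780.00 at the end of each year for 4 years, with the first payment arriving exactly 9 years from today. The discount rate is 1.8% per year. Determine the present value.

CHF 72,252.45

Ordinary annuity of 4 payments, first payment at period 9.
Periodic rate r = 0.018 per year.
The ordinary-annuity PV formula values the stream one period before the first payment (period 8); discount that back 8 periods:
PV₀ = 21,780 × [1 − (1+r)^−4] / r × (1+r)^−8 = CHF 72,252.45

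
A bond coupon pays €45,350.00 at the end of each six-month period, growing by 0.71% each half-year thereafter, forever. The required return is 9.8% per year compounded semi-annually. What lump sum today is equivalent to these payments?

€1,082,338.90

Periodic rate r = 0.098/2 per half-year.
Growing perpetuity (Gordon): PV = PMT₁ / (r − g) = 45,350 / (r − 0.0071) = €1,082,338.90.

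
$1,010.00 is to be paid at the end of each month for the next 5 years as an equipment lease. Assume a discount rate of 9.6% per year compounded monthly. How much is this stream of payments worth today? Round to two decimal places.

$47,979.26

This is an ordinary annuity: 60 payments of $1,010.00 at the end of each month.
Periodic rate r = 0.096/12 per month; n is counted in months.
PV = PMT × [(1 − (1+r)^−n)/r] = 1,010 × [1 − (1+r)^−60] / r = $47,979.26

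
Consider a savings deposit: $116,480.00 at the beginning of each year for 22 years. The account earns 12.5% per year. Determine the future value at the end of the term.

This is an annuity due: 22 deposits of $116,480.00 at the beginning of each year.
Periodic rate r = 0.125 per year.
FV = PMT × [((1+r)^n − 1)/r] × (1+r) = 116,480 × [(1+r)^22 − 1] / r × (1+r) = $12,942,699.61

$12,942,699.61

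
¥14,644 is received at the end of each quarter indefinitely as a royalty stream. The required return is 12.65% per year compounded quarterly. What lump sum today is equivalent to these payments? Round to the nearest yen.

Periodic rate r = 0.1265/4 per quarter.
Level perpetuity: PV = PMT / r = 14,644 / (0.1265/4) = ¥463,051.

¥463,051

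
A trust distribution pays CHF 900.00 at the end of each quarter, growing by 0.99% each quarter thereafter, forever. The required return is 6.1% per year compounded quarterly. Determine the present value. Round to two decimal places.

CHF 168,224.30

Periodic rate r = 0.061/4 per quarter.
Growing perpetuity (Gordon): PV = PMT₁ / (r − g) = 900 / (r − 0.0099) = CHF 168,224.30.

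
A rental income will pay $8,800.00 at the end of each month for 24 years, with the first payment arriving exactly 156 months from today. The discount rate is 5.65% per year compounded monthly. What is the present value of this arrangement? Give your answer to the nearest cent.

Ordinary annuity of 288 payments, first payment at period 156.
Periodic rate r = 0.0565/12 per month; n is counted in months.
The ordinary-annuity PV formula values the stream one period before the first payment (period 155); discount that back 155 periods:
PV₀ = 8,800 × [1 − (1+r)^−288] / r × (1+r)^−155 = $669,144.02

$669,144.02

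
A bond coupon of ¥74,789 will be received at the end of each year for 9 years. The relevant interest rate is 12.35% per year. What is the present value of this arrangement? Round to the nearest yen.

This is an ordinary annuity: 9 payments of ¥74,789 at the end of each year.
Periodic rate r = 0.1235 per year.
PV = PMT × [(1 − (1+r)^−n)/r] = 74,789 × [1 − (1+r)^−9] / r = ¥393,248

¥393,248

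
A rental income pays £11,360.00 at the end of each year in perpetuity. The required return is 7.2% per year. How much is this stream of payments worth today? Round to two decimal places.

£157,777.78

Periodic rate r = 0.072 per year.
Level perpetuity: PV = PMT / r = 11,360 / (0.072) = £157,777.78.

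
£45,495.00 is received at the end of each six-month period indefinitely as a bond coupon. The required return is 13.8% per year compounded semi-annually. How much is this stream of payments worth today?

Periodic rate r = 0.138/2 per half-year.
Level perpetuity: PV = PMT / r = 45,495 / (0.138/2) = £659,347.83.

£659,347.83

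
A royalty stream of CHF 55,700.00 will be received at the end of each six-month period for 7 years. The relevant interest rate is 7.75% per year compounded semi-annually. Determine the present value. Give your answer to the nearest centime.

This is an ordinary annuity: 14 payments of CHF 55,700.00 at the end of each six-month period.
Periodic rate r = 0.0775/2 per half-year; n is counted in half-years.
PV = PMT × [(1 − (1+r)^−n)/r] = 55,700 × [1 − (1+r)^−14] / r = CHF 593,251.18

CHF 593,251.18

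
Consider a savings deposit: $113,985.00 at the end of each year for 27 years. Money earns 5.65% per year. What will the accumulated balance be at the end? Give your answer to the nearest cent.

$6,880,226.10

This is an ordinary annuity: 27 deposits of $113,985.00 at the end of each year.
Periodic rate r = 0.0565 per year.
FV = PMT × [((1+r)^n − 1)/r] = 113,985 × [(1+r)^27 − 1] / r = $6,880,226.10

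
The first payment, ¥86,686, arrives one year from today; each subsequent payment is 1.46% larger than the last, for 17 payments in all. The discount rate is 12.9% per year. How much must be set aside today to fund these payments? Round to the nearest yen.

¥634,508

Periodic rate r = 0.129 per year.
Growing ordinary annuity: PV = PMT₁ × [1 − ((1+g)/(1+r))^n] / (r − g) = 86,686 × [1 − ((1+0.0146)/(1+r))^17] / (r − 0.0146) = ¥634,508.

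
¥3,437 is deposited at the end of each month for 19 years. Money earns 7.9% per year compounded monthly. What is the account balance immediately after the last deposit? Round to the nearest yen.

This is an ordinary annuity: 228 deposits of ¥3,437 at the end of each month.
Periodic rate r = 0.079/12 per month; n is counted in months.
FV = PMT × [((1+r)^n − 1)/r] = 3,437 × [(1+r)^228 − 1] / r = ¥1,808,554

¥1,808,554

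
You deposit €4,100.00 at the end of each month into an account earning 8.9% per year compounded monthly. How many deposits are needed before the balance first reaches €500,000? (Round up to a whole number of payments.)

Periodic rate r = 0.089/12 per month; n is counted in months.
Ordinary annuity FV: 500,000 = 4,100 × [((1+r)^n − 1)/r].
(1+r)^n = 1 + 500,000 × r / 4,100, so n = ln(1 + 500,000·r/4,100) / ln(1+r) = 87.18.
Round up to a whole number of payments: n = 88.

88 payments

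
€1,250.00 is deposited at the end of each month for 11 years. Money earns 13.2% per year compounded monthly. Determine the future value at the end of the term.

€367,945.21

This is an ordinary annuity: 132 deposits of €1,250.00 at the end of each month.
Periodic rate r = 0.132/12 per month; n is counted in months.
FV = PMT × [((1+r)^n − 1)/r] = 1,250 × [(1+r)^132 − 1] / r = €367,945.21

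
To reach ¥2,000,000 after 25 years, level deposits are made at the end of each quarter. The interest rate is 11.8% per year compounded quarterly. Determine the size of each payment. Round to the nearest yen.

¥3,409

Level ordinary annuity; solve FV = PMT × [((1+r)^n − 1)/r] for PMT.
Periodic rate r = 0.118/4 per quarter; n is counted in quarters.
With n = 100: PMT = 2,000,000 / ([((1+r)^n − 1)/r]) = ¥3,409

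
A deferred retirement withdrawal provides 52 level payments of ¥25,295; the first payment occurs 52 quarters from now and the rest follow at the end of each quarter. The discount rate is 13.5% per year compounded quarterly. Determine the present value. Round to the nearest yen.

¥113,357

Ordinary annuity of 52 payments, first payment at period 52.
Periodic rate r = 0.135/4 per quarter; n is counted in quarters.
The ordinary-annuity PV formula values the stream one period before the first payment (period 51); discount that back 51 periods:
PV₀ = 25,295 × [1 − (1+r)^−52] / r × (1+r)^−51 = ¥113,357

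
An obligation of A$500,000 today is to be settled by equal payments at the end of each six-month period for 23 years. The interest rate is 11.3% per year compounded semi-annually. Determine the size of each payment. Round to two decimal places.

A$30,699.85

Level ordinary annuity; solve PV = PMT × [(1 − (1+r)^−n)/r] for PMT.
Periodic rate r = 0.113/2 per half-year; n is counted in half-years.
With n = 46: PMT = 500,000 / ([(1 − (1+r)^−n)/r]) = A$30,699.85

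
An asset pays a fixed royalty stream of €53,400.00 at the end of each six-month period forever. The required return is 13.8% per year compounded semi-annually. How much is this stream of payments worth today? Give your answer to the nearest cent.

Periodic rate r = 0.138/2 per half-year.
Level perpetuity: PV = PMT / r = 53,400 / (0.138/2) = €773,913.04.

€773,913.04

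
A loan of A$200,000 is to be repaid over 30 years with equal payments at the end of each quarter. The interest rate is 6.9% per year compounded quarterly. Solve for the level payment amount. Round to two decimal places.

A$3,958.39

Level ordinary annuity; solve PV = PMT × [(1 − (1+r)^−n)/r] for PMT.
Periodic rate r = 0.069/4 per quarter; n is counted in quarters.
With n = 120: PMT = 200,000 / ([(1 − (1+r)^−n)/r]) = A$3,958.39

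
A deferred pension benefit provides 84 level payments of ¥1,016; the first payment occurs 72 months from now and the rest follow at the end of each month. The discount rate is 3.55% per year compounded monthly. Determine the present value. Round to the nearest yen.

Ordinary annuity of 84 payments, first payment at period 72.
Periodic rate r = 0.0355/12 per month; n is counted in months.
The ordinary-annuity PV formula values the stream one period before the first payment (period 71); discount that back 71 periods:
PV₀ = 1,016 × [1 − (1+r)^−84] / r × (1+r)^−71 = ¥61,190

¥61,190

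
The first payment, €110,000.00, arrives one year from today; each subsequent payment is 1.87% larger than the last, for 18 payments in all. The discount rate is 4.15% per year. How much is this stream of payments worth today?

€1,585,460.99

Periodic rate r = 0.0415 per year.
Growing ordinary annuity: PV = PMT₁ × [1 − ((1+g)/(1+r))^n] / (r − g) = 110,000 × [1 − ((1+0.0187)/(1+r))^18] / (r − 0.0187) = €1,585,460.99.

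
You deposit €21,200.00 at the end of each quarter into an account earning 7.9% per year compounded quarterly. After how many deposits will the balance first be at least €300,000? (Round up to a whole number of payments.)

13 payments

Periodic rate r = 0.079/4 per quarter; n is counted in quarters.
Ordinary annuity FV: 300,000 = 21,200 × [((1+r)^n − 1)/r].
(1+r)^n = 1 + 300,000 × r / 21,200, so n = ln(1 + 300,000·r/21,200) / ln(1+r) = 12.60.
Round up to a whole number of payments: n = 13.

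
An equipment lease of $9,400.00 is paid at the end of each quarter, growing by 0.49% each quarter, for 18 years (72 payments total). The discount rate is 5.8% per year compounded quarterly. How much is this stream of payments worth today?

Periodic rate r = 0.058/4 per quarter; n is counted in quarters.
Growing ordinary annuity: PV = PMT₁ × [1 − ((1+g)/(1+r))^n] / (r − g) = 9,400 × [1 − ((1+0.0049)/(1+r))^72] / (r − 0.0049) = $485,363.52.

$485,363.52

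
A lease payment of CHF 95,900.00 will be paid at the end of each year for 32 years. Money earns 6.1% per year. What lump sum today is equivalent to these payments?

CHF 1,335,758.90

This is an ordinary annuity: 32 payments of CHF 95,900.00 at the end of each year.
Periodic rate r = 0.061 per year.
PV = PMT × [(1 − (1+r)^−n)/r] = 95,900 × [1 − (1+r)^−32] / r = CHF 1,335,758.90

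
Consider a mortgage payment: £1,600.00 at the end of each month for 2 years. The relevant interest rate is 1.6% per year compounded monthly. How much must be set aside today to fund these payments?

£37,767.33

This is an ordinary annuity: 24 payments of £1,600.00 at the end of each month.
Periodic rate r = 0.016/12 per month; n is counted in months.
PV = PMT × [(1 − (1+r)^−n)/r] = 1,600 × [1 − (1+r)^−24] / r = £37,767.33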